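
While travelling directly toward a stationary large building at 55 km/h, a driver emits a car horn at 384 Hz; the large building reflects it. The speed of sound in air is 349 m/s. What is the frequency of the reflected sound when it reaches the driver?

55 km/h = 15.28 m/s.
The large building receives the sound from a moving source: f₁ = f₀ · v/(v − v_e) = 384 × 349/333.72 ≈ 402 Hz.
On the return leg the driver is a moving observer: f₂ = f₁ · (v + v_e)/v = 402 × 364.28/349 ≈ 419 Hz.
Equivalently f₂ = f₀ · (v + v_e)/(v − v_e).

419 Hz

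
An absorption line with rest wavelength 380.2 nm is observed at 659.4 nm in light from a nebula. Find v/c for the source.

0.501c

λ'/λ₀ = 1.7344 > 1 (redshift), so the source is receding.
λ'/λ₀ = √((1 + β)/(1 − β)) for a receding source ⇒ β = (r² − 1)/(r² + 1) with r = λ'/λ₀.
β = (3.0080 − 1)/(3.0080 + 1) ≈ 0.501.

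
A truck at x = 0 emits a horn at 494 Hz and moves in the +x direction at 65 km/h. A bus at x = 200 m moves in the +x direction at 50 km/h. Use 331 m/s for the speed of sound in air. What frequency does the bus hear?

501 Hz

65 km/h = 18.06 m/s; 50 km/h = 13.89 m/s.
The observer lies on the +x side, so the source is heading toward the observer and the observer is heading away from the source.
With source approaching and observer receding, f' = f · (v − v_o)/(v − v_s).
f' = 494 × (331 − 13.89)/(331 − 18.06) = 494 × 317.11/312.94 ≈ 501 Hz.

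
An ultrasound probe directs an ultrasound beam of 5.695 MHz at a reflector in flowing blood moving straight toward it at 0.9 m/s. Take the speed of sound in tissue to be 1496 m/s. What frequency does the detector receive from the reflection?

5.702 MHz

At the reflector in flowing blood (a moving observer), f₁ = f₀ · (v + u)/v = 5.695 × 1496.9/1496 ≈ 5.698 MHz.
On reflection it acts as a source moving toward the stationary detector: f₂ = f₁ · v/(v − u) = 5.698 × 1496/1495.1 ≈ 5.702 MHz.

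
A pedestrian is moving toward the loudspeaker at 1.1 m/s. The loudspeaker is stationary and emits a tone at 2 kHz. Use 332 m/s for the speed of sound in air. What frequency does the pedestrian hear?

Only the observer moves, toward the source, so f' = f · (v + v_o)/v.
f' = 2 × (332 + 1.1)/332 = 2 × 333.1/332 ≈ 2.01 kHz.

2.01 kHz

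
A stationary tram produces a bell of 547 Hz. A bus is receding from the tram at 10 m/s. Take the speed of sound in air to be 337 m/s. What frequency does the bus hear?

Only the observer moves, away from the source, so f' = f · (v − v_o)/v.
f' = 547 × (337 − 10)/337 = 547 × 327/337 ≈ 531 Hz.

531 Hz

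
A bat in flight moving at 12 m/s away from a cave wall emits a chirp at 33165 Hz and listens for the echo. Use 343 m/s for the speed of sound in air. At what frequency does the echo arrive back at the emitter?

30923 Hz

The cave wall receives the sound from a moving source: f₁ = f₀ · v/(v + v_e) = 33165 × 343/355 ≈ 32044 Hz.
On the return leg the bat in flight is a moving observer: f₂ = f₁ · (v − v_e)/v = 32044 × 331/343 ≈ 30923 Hz.
Equivalently f₂ = f₀ · (v − v_e)/(v + v_e).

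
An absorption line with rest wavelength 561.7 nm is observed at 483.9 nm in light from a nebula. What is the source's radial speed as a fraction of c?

0.148c

λ'/λ₀ = 0.8615 < 1 (blueshift), so the source is approaching.
λ'/λ₀ = √((1 − β)/(1 + β)) for an approaching source ⇒ β = (1 − r²)/(1 + r²) with r = λ'/λ₀.
β = (1 − 0.7422)/(1 + 0.7422) ≈ 0.148.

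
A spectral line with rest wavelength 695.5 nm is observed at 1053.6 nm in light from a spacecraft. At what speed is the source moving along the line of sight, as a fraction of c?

0.393c

λ'/λ₀ = 1.5149 > 1 (redshift), so the source is receding.
λ'/λ₀ = √((1 + β)/(1 − β)) for a receding source ⇒ β = (r² − 1)/(r² + 1) with r = λ'/λ₀.
β = (2.2949 − 1)/(2.2949 + 1) ≈ 0.393.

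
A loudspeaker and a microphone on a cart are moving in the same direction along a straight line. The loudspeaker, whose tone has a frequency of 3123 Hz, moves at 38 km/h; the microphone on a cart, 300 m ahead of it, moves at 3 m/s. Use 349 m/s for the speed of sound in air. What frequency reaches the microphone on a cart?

3193 Hz

38 km/h = 10.56 m/s.
The microphone on a cart is ahead, so the loudspeaker is moving toward it while the microphone on a cart is moving away from the loudspeaker.
With source approaching and observer receding, f' = f · (v − v_o)/(v − v_s).
f' = 3123 × (349 − 3)/(349 − 10.56) = 3123 × 346/338.44 ≈ 3193 Hz.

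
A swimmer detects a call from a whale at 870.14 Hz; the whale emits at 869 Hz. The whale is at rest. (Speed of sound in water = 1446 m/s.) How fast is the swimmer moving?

1.90 m/s

f' > f, so the swimmer is approaching.
f' = f · (v + v_o)/v ⇒ v_o = v · |f'/f − 1|.
v_o = 1446 × |870.14/869 − 1| = 1446 × 0.001312 ≈ 1.90 m/s.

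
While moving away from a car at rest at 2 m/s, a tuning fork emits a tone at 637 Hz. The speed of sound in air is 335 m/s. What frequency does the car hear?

633 Hz

Only the source moves, away from the listener, so f' = f · v/(v + v_s).
f' = 637 × 335/(335 + 2) = 637 × 335/337 ≈ 633 Hz.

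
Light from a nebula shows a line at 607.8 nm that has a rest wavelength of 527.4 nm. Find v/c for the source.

λ'/λ₀ = 1.1524 > 1 (redshift), so the source is receding.
λ'/λ₀ = √((1 + β)/(1 − β)) for a receding source ⇒ β = (r² − 1)/(r² + 1) with r = λ'/λ₀.
β = (1.3281 − 1)/(1.3281 + 1) ≈ 0.141.

0.141c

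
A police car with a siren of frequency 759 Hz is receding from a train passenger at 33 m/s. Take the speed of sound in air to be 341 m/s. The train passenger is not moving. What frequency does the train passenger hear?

Only the source moves, away from the listener, so f' = f · v/(v + v_s).
f' = 759 × 341/(341 + 33) = 759 × 341/374 ≈ 692 Hz.

692 Hz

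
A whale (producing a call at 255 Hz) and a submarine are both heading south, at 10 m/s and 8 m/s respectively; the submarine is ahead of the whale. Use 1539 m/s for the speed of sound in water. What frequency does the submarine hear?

The submarine is ahead, so the whale is moving toward it while the submarine is moving away from the whale.
Both move, so f' = f · (v − v_o)/(v − v_s).
f' = 255 × (1539 − 8)/(1539 − 10) = 255 × 1531/1529 ≈ 255 Hz.

255 Hz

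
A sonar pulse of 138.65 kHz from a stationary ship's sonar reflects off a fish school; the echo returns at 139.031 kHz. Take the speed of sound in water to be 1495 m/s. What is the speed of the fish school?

Double Doppler shift off a moving reflector: f₂ = f₀ · (v + u)/(v − u) (u > 0 toward emitter).
Rearranging, u = v · (f₂ − f₀)/(f₂ + f₀) = 1495 × 0.381/277.681 ≈ 2.05 m/s.
So the fish school is moving at 2.05 m/s toward the emitter.

2.05 m/s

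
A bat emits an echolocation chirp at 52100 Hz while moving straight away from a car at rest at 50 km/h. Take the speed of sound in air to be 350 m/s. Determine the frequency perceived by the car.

50 km/h = 13.89 m/s.
Moving source, stationary observer: f' = f · v/(v + v_s) since the source is receding.
f' = 52100 × 350/(350 + 13.89) = 52100 × 350/363.9 ≈ 50111 Hz.

50111 Hz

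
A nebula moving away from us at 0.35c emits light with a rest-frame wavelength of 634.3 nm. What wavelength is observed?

914.1 nm

Relativistic Doppler for wavelength: λ' = λ₀ · √((1 + β)/(1 − β)).
λ' = 634.3 × √(1.3500/0.6500) = 634.3 × 1.44115 ≈ 914.1 nm.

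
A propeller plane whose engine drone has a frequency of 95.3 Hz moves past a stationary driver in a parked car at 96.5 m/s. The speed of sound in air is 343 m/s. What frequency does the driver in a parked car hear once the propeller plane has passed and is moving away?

74 Hz

Receding: f₂ = f · v/(v + v_s) = 95.3 × 343/439.5 ≈ 74 Hz.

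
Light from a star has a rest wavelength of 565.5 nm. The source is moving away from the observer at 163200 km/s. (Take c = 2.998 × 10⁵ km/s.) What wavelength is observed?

β = v/c = 163200/299800 = 0.5444.
Relativistic Doppler for wavelength: λ' = λ₀ · √((1 + β)/(1 − β)).
λ' = 565.5 × √(1.5444/0.4556) = 565.5 × 1.84105 ≈ 1041.1 nm.

1041.1 nm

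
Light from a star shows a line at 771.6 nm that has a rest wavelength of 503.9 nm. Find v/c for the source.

λ'/λ₀ = 1.5313 > 1 (redshift), so the source is receding.
λ'/λ₀ = √((1 + β)/(1 − β)) for a receding source ⇒ β = (r² − 1)/(r² + 1) with r = λ'/λ₀.
β = (2.3447 − 1)/(2.3447 + 1) ≈ 0.402.

0.402c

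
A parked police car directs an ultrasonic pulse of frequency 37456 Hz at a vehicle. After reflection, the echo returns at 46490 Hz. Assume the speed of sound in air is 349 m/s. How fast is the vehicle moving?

38 m/s

Double Doppler shift off a moving reflector: f₂ = f₀ · (v + u)/(v − u) (u > 0 toward emitter).
Rearranging, u = v · (f₂ − f₀)/(f₂ + f₀) = 349 × 9034/83946 ≈ 38 m/s.
So the vehicle is moving at 38 m/s toward the emitter.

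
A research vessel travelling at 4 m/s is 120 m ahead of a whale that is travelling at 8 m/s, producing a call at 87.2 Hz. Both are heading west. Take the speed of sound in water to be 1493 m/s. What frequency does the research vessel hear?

The research vessel is ahead, so the whale is moving toward it while the research vessel is moving away from the whale.
With source approaching and observer receding, f' = f · (v − v_o)/(v − v_s).
f' = 87.2 × (1493 − 4)/(1493 − 8) = 87.2 × 1489/1485 ≈ 87 Hz.

87 Hz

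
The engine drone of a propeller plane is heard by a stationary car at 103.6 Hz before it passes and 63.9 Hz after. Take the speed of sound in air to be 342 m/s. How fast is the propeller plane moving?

81 m/s

f₁/f₂ = (v + v_s)/(v − v_s), so v_s = v · (f₁ − f₂)/(f₁ + f₂).
v_s = 342 × (103.6 − 63.9)/(103.6 + 63.9) = 342 × 39.7/167.5 ≈ 81 m/s.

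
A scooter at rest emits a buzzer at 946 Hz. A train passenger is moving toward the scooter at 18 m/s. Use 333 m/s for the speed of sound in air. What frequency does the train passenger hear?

Only the observer moves, toward the source, so f' = f · (v + v_o)/v.
f' = 946 × (333 + 18)/333 = 946 × 351/333 ≈ 997 Hz.

997 Hz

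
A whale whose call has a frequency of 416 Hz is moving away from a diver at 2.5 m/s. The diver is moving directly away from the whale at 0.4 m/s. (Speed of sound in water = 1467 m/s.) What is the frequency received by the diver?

General Doppler shift: f' = f · (v − v_o)/(v + v_s).
f' = 416 × (1467 − 0.4)/(1467 + 2.5) = 416 × 1466.6/1469.5 ≈ 415 Hz.

415 Hz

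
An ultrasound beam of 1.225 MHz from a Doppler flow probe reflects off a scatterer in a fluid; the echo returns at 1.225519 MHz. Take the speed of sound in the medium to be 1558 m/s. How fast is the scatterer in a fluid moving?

Double Doppler shift off a moving reflector: f₂ = f₀ · (v + u)/(v − u) (u > 0 toward emitter).
Rearranging, u = v · (f₂ − f₀)/(f₂ + f₀) = 1558 × 0.000519/2.450519 ≈ 0.33 m/s.
So the scatterer in a fluid is moving at 0.33 m/s toward the emitter.

0.33 m/s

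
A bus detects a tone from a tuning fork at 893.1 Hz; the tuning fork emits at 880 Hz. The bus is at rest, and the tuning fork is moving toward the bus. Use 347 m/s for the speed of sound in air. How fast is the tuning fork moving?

f' = f · v/(v − v_s) ⇒ v_s = v · |1 − f/f'|.
v_s = 347 × |1 − 880/893.1| = 347 × 0.01467 ≈ 5.1 m/s.

5.1 m/s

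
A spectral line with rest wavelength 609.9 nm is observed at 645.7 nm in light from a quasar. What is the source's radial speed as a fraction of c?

λ'/λ₀ = 1.0587 > 1 (redshift), so the source is receding.
λ'/λ₀ = √((1 + β)/(1 − β)) for a receding source ⇒ β = (r² − 1)/(r² + 1) with r = λ'/λ₀.
β = (1.1208 − 1)/(1.1208 + 1) ≈ 0.057.

0.057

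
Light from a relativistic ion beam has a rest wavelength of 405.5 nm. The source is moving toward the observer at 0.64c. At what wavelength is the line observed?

Relativistic Doppler for wavelength: λ' = λ₀ · √((1 − β)/(1 + β)).
λ' = 405.5 × √(0.3600/1.6400) = 405.5 × 0.46852 ≈ 190.0 nm.

190.0 nm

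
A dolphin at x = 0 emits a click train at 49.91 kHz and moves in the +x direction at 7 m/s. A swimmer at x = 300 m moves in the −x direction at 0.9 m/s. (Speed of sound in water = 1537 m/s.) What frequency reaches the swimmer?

The observer lies on the +x side, so the source is heading toward the observer and the observer is heading toward the source.
Both move, so f' = f · (v + v_o)/(v − v_s).
f' = 49.91 × (1537 + 0.9)/(1537 − 7) = 49.91 × 1537.9/1530 ≈ 50.2 kHz.

50.2 kHz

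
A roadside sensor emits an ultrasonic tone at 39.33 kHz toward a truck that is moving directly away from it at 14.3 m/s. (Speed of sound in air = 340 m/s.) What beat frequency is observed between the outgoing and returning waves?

At the truck (a moving observer), f₁ = f₀ · (v − u)/v = 39.33 × 325.7/340 ≈ 37.68 kHz.
On reflection it acts as a source moving away from the stationary detector: f₂ = f₁ · v/(v + u) = 37.68 × 340/354.3 ≈ 36.16 kHz.
Equivalently f₂ = f₀ · (v − u)/(v + u).
Beat frequency (with f₀ = 39330 Hz): |f₂ − f₀| = 2u·f₀/(v + u) = 2 × 14.3 × 39330/354.3 ≈ 3175 Hz.

3175 Hz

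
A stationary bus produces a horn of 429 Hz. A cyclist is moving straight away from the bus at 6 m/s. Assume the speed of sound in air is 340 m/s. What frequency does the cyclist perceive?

421 Hz

Moving observer, stationary source: f' = f · (v − v_o)/v.
f' = 429 × (340 − 6)/340 = 429 × 334/340 ≈ 421 Hz.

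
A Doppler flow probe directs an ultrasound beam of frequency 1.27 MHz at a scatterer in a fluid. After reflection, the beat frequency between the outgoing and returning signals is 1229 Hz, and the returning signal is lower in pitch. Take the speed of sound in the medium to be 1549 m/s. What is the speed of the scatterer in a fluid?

0.75 m/s

Double Doppler shift off a moving reflector: f₂ = f₀ · (v + u)/(v − u) (u > 0 toward emitter).
Returning signal is lower, so f₂ = f₀ − Δf = 1270000 − 1229 = 1268771 Hz.
Rearranging, u = v · (f₂ − f₀)/(f₂ + f₀) = 1549 × -1229/2538771 ≈ -0.75 m/s.
So the scatterer in a fluid is moving at 0.75 m/s away from the emitter.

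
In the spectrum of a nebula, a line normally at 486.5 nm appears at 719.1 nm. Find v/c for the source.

λ'/λ₀ = 1.4781 > 1 (redshift), so the source is receding.
λ'/λ₀ = √((1 + β)/(1 − β)) for a receding source ⇒ β = (r² − 1)/(r² + 1) with r = λ'/λ₀.
β = (2.1848 − 1)/(2.1848 + 1) ≈ 0.372.

0.372c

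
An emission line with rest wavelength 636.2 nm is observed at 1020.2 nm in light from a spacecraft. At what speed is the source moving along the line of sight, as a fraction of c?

0.440

λ'/λ₀ = 1.6036 > 1 (redshift), so the source is receding.
λ'/λ₀ = √((1 + β)/(1 − β)) for a receding source ⇒ β = (r² − 1)/(r² + 1) with r = λ'/λ₀.
β = (2.5715 − 1)/(2.5715 + 1) ≈ 0.440.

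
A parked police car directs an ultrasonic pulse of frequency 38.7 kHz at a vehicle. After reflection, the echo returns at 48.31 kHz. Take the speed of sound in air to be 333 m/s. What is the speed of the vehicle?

37 m/s

Double Doppler shift off a moving reflector: f₂ = f₀ · (v + u)/(v − u) (u > 0 toward emitter).
Rearranging, u = v · (f₂ − f₀)/(f₂ + f₀) = 333 × 9.61/87.01 ≈ 37 m/s.
So the vehicle is moving at 37 m/s toward the emitter.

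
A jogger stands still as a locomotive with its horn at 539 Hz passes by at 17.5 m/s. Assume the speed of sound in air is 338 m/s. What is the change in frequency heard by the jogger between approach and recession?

Approaching: f₁ = f · v/(v − v_s) = 539 × 338/320.5 ≈ 568.4 Hz.
Receding: f₂ = f · v/(v + v_s) = 539 × 338/355.5 ≈ 512.5 Hz.
Drop: f₁ − f₂ = 2f·v·v_s/(v² − v_s²) = 2 × 539 × 338 × 17.5/(338² − 17.5²) ≈ 56.0 Hz.

56.0 Hz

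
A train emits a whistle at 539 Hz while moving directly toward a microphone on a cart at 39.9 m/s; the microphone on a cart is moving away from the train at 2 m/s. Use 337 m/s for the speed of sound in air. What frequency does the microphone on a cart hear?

608 Hz

Both move, so f' = f · (v − v_o)/(v − v_s).
f' = 539 × (337 − 2)/(337 − 39.9) = 539 × 335/297.1 ≈ 608 Hz.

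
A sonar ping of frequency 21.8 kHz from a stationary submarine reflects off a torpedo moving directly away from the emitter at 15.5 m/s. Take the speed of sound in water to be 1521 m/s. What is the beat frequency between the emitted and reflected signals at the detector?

The torpedo first receives the wave as a moving observer: f₁ = f₀ · (v − u)/v = 21.8 × (1521 − 15.5)/1521 ≈ 21.578 kHz.
On reflection it acts as a source moving away from the stationary detector: f₂ = f₁ · v/(v + u) = 21.578 × 1521/1536.5 ≈ 21.360 kHz.
Beat frequency (with f₀ = 21800 Hz): |f₂ − f₀| = 2u·f₀/(v + u) = 2 × 15.5 × 21800/1536.5 ≈ 440 Hz.

440 Hz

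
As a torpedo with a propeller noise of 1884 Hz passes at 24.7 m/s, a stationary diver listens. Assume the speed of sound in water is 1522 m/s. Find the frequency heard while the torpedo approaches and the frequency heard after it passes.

1915 Hz approaching; 1854 Hz receding

Approaching: f₁ = f · v/(v − v_s) = 1884 × 1522/1497.3 ≈ 1915 Hz.
Receding: f₂ = f · v/(v + v_s) = 1884 × 1522/1546.7 ≈ 1854 Hz.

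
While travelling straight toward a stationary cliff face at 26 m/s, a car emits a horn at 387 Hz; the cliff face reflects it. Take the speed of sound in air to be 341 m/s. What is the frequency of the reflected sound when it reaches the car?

The cliff face receives the sound from a moving source: f₁ = f₀ · v/(v − v_e) = 387 × 341/315 ≈ 419 Hz.
On the return leg the car is a moving observer: f₂ = f₁ · (v + v_e)/v = 419 × 367/341 ≈ 451 Hz.

451 Hz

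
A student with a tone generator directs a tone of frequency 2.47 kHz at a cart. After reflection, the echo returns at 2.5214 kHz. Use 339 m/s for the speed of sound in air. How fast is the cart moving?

Double Doppler shift off a moving reflector: f₂ = f₀ · (v + u)/(v − u) (u > 0 toward emitter).
Rearranging, u = v · (f₂ − f₀)/(f₂ + f₀) = 339 × 0.0514/4.9914 ≈ 3.5 m/s.
So the cart is moving at 3.5 m/s toward the emitter.

3.5 m/s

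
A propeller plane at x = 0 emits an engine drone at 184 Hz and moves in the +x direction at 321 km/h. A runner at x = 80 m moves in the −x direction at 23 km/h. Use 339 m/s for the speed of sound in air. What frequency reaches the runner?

321 km/h = 89.17 m/s; 23 km/h = 6.389 m/s.
The observer lies on the +x side, so the source is heading toward the observer and the observer is heading toward the source.
General Doppler shift: f' = f · (v + v_o)/(v − v_s).
f' = 184 × (339 + 6.389)/(339 − 89.17) = 184 × 345.39/249.83 ≈ 254 Hz.

254 Hz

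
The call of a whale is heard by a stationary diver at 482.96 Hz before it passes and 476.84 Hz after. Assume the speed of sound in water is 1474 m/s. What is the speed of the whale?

f₁/f₂ = (v + v_s)/(v − v_s), so v_s = v · (f₁ − f₂)/(f₁ + f₂).
v_s = 1474 × (482.96 − 476.84)/(482.96 + 476.84) = 1474 × 6.12/959.80 ≈ 9.4 m/s.

9.4 m/s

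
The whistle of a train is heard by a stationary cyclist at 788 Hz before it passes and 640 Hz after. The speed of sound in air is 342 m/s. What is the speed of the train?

f₁/f₂ = (v + v_s)/(v − v_s), so v_s = v · (f₁ − f₂)/(f₁ + f₂).
v_s = 342 × (788 − 640)/(788 + 640) = 342 × 148/1428 ≈ 35 m/s.

35 m/s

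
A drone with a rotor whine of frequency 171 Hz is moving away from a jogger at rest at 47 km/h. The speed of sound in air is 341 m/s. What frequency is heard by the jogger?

47 km/h = 13.06 m/s.
Only the source moves, away from the listener, so f' = f · v/(v + v_s).
f' = 171 × 341/(341 + 13.06) = 171 × 341/354.1 ≈ 165 Hz.

165 Hz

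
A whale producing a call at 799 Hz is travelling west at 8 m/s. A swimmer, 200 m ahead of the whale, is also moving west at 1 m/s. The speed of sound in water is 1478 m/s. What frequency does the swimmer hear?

803 Hz

The swimmer is ahead, so the whale is moving toward it while the swimmer is moving away from the whale.
Both move, so f' = f · (v − v_o)/(v − v_s).
f' = 799 × (1478 − 1)/(1478 − 8) = 799 × 1477/1470 ≈ 803 Hz.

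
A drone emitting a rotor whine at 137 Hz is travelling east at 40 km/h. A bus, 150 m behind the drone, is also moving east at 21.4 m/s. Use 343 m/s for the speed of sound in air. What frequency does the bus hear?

40 km/h = 11.11 m/s.
The bus is behind, so the drone is moving away from it while the bus is moving toward the drone.
Both move, so f' = f · (v + v_o)/(v + v_s).
f' = 137 × (343 + 21.4)/(343 + 11.11) = 137 × 364.4/354.11 ≈ 141 Hz.

141 Hz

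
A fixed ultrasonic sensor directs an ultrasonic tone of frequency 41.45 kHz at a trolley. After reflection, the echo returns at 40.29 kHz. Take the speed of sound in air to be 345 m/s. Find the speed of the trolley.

4.9 m/s

Double Doppler shift off a moving reflector: f₂ = f₀ · (v + u)/(v − u) (u > 0 toward emitter).
Rearranging, u = v · (f₂ − f₀)/(f₂ + f₀) = 345 × -1.16/81.74 ≈ -4.9 m/s.
So the trolley is moving at 4.9 m/s away from the emitter.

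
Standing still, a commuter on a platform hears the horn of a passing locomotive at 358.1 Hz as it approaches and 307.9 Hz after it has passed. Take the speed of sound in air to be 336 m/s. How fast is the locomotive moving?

25 m/s

f₁/f₂ = (v + v_s)/(v − v_s), so v_s = v · (f₁ − f₂)/(f₁ + f₂).
v_s = 336 × (358.1 − 307.9)/(358.1 + 307.9) = 336 × 50.2/666.0 ≈ 25 m/s.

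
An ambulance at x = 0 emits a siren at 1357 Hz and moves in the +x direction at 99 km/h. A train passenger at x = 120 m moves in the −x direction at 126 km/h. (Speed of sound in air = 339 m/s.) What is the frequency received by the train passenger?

1629 Hz

99 km/h = 27.5 m/s; 126 km/h = 35 m/s.
The observer lies on the +x side, so the source is heading toward the observer and the observer is heading toward the source.
With source approaching and observer approaching, f' = f · (v + v_o)/(v − v_s).
f' = 1357 × (339 + 35)/(339 − 27.5) = 1357 × 374/311.5 ≈ 1629 Hz.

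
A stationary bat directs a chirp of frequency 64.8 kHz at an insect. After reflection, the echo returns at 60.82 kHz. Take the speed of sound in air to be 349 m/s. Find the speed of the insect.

Double Doppler shift off a moving reflector: f₂ = f₀ · (v + u)/(v − u) (u > 0 toward emitter).
Rearranging, u = v · (f₂ − f₀)/(f₂ + f₀) = 349 × -3.98/125.62 ≈ -11.1 m/s.
So the insect is moving at 11.1 m/s away from the emitter.

11.1 m/s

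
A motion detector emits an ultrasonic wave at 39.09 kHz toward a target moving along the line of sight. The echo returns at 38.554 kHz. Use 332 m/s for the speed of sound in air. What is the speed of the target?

2.29 m/s

Double Doppler shift off a moving reflector: f₂ = f₀ · (v + u)/(v − u) (u > 0 toward emitter).
Rearranging, u = v · (f₂ − f₀)/(f₂ + f₀) = 332 × -0.536/77.644 ≈ -2.29 m/s.
So the target is moving at 2.29 m/s away from the emitter.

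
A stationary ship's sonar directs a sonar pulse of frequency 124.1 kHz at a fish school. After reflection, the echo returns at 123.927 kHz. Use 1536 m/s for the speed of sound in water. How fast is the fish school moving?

1.07 m/s

Double Doppler shift off a moving reflector: f₂ = f₀ · (v + u)/(v − u) (u > 0 toward emitter).
Rearranging, u = v · (f₂ − f₀)/(f₂ + f₀) = 1536 × -0.173/248.027 ≈ -1.07 m/s.
So the fish school is moving at 1.07 m/s away from the emitter.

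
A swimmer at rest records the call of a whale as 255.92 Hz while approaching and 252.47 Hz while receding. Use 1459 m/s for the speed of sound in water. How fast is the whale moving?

9.9 m/s

f₁/f₂ = (v + v_s)/(v − v_s), so v_s = v · (f₁ − f₂)/(f₁ + f₂).
v_s = 1459 × (255.92 − 252.47)/(255.92 + 252.47) = 1459 × 3.45/508.39 ≈ 9.9 m/s.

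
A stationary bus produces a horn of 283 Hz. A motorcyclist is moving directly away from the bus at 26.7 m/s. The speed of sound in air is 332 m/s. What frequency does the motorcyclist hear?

260 Hz

Only the observer moves, away from the source, so f' = f · (v − v_o)/v.
f' = 283 × (332 − 26.7)/332 = 283 × 305.3/332 ≈ 260 Hz.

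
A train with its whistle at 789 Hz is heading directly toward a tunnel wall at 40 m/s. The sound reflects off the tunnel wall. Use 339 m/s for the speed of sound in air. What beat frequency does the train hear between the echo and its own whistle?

The tunnel wall receives the sound from a moving source: f₁ = f₀ · v/(v − v_e) = 789 × 339/299 ≈ 895 Hz.
On the return leg the train is a moving observer: f₂ = f₁ · (v + v_e)/v = 895 × 379/339 ≈ 1000 Hz.
Equivalently f₂ = f₀ · (v + v_e)/(v − v_e).
Beat against the emitted tone: |f₂ − f₀| = 2v_e·f₀/(v − v_e) = 2 × 40 × 789/299 ≈ 211 Hz.

211 Hz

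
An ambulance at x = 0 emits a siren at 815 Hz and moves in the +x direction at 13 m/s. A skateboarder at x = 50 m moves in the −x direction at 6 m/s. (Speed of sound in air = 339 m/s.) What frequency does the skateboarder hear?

862 Hz

The observer lies on the +x side, so the source is heading toward the observer and the observer is heading toward the source.
General Doppler shift: f' = f · (v + v_o)/(v − v_s).
f' = 815 × (339 + 6)/(339 − 13) = 815 × 345/326 ≈ 862 Hz.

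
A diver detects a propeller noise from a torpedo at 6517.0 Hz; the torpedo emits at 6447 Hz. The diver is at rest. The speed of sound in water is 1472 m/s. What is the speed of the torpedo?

15.8 m/s

f' > f, so the torpedo is approaching.
f' = f · v/(v − v_s) ⇒ v_s = v · |1 − f/f'|.
v_s = 1472 × |1 − 6447/6517.0| = 1472 × 0.01074 ≈ 15.8 m/s.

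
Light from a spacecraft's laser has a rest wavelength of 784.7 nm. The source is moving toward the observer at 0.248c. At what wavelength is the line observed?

Relativistic Doppler for wavelength: λ' = λ₀ · √((1 − β)/(1 + β)).
λ' = 784.7 × √(0.7520/1.2480) = 784.7 × 0.77625 ≈ 609.1 nm.

609.1 nm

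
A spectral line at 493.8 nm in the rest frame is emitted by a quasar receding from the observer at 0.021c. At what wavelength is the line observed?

504.3 nm

Relativistic Doppler for wavelength: λ' = λ₀ · √((1 + β)/(1 − β)).
λ' = 493.8 × √(1.0210/0.9790) = 493.8 × 1.02123 ≈ 504.3 nm.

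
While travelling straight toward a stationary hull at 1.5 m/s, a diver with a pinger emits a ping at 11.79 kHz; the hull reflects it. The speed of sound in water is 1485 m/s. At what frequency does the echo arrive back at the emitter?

The hull receives the sound from a moving source: f₁ = f₀ · v/(v − v_e) = 11.79 × 1485/1483.5 ≈ 11.80 kHz.
On the return leg the diver with a pinger is a moving observer: f₂ = f₁ · (v + v_e)/v = 11.80 × 1486.5/1485 ≈ 11.81 kHz.

11.81 kHz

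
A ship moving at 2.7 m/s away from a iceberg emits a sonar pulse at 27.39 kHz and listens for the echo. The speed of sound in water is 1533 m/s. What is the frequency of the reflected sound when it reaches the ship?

The iceberg receives the sound from a moving source: f₁ = f₀ · v/(v + v_e) = 27.39 × 1533/1535.7 ≈ 27.3 kHz.
On the return leg the ship is a moving observer: f₂ = f₁ · (v − v_e)/v = 27.3 × 1530.3/1533 ≈ 27.3 kHz.

27.3 kHz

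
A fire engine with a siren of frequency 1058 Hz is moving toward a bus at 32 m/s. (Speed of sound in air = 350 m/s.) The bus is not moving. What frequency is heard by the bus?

1164 Hz

With the source moving toward a stationary observer, f' = f · v/(v − v_s).
f' = 1058 × 350/(350 − 32) = 1058 × 350/318 ≈ 1164 Hz.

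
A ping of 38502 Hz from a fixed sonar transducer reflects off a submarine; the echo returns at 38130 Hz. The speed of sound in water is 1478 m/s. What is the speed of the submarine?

7.2 m/s

Double Doppler shift off a moving reflector: f₂ = f₀ · (v + u)/(v − u) (u > 0 toward emitter).
Rearranging, u = v · (f₂ − f₀)/(f₂ + f₀) = 1478 × -372/76632 ≈ -7.2 m/s.
So the submarine is moving at 7.2 m/s away from the emitter.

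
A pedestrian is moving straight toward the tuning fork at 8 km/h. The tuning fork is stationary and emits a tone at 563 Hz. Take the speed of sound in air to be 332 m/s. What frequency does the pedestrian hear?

8 km/h = 2.222 m/s.
Moving observer, stationary source: f' = f · (v + v_o)/v.
f' = 563 × (332 + 2.222)/332 = 563 × 334.22/332 ≈ 567 Hz.

567 Hz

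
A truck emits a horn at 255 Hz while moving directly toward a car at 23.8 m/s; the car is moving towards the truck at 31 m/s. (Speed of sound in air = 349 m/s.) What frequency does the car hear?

Both move, so f' = f · (v + v_o)/(v − v_s).
f' = 255 × (349 + 31)/(349 − 23.8) = 255 × 380/325.2 ≈ 298 Hz.

298 Hz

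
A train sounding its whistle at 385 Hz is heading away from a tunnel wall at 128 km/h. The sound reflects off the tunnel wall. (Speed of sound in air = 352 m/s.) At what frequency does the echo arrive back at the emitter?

314 Hz

128 km/h = 35.56 m/s.
The tunnel wall receives the sound from a moving source: f₁ = f₀ · v/(v + v_e) = 385 × 352/387.56 ≈ 350 Hz.
On the return leg the train is a moving observer: f₂ = f₁ · (v − v_e)/v = 350 × 316.44/352 ≈ 314 Hz.
Equivalently f₂ = f₀ · (v − v_e)/(v + v_e).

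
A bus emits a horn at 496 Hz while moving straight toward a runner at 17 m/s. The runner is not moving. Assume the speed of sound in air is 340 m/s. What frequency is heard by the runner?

Moving source, stationary observer: f' = f · v/(v − v_s) since the source is approaching.
f' = 496 × 340/(340 − 17) = 496 × 340/323 ≈ 522 Hz.

522 Hz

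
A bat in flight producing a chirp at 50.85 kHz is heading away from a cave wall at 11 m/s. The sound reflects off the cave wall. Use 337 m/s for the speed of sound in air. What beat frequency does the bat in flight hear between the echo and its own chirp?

3215 Hz

The cave wall receives the sound from a moving source: f₁ = f₀ · v/(v + v_e) = 50.85 × 337/348 ≈ 49.24 kHz.
On the return leg the bat in flight is a moving observer: f₂ = f₁ · (v − v_e)/v = 49.24 × 326/337 ≈ 47.64 kHz.
Equivalently f₂ = f₀ · (v − v_e)/(v + v_e).
Beat against the emitted tone (with f₀ = 50850 Hz): |f₂ − f₀| = 2v_e·f₀/(v + v_e) = 2 × 11 × 50850/348 ≈ 3215 Hz.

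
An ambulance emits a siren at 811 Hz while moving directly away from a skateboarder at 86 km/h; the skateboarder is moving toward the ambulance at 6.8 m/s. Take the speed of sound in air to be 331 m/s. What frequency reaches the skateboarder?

772 Hz

86 km/h = 23.89 m/s.
Both move, so f' = f · (v + v_o)/(v + v_s).
f' = 811 × (331 + 6.8)/(331 + 23.89) = 811 × 337.8/354.89 ≈ 772 Hz.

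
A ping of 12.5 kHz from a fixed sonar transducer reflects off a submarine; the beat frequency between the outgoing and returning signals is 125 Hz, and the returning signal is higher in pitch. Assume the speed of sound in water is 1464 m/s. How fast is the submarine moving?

Double Doppler shift off a moving reflector: f₂ = f₀ · (v + u)/(v − u) (u > 0 toward emitter).
Returning signal is higher, so f₂ = f₀ + Δf = 12500 + 125 = 12625 Hz.
Rearranging, u = v · (f₂ − f₀)/(f₂ + f₀) = 1464 × 125/25125 ≈ 7.3 m/s.
So the submarine is moving at 7.3 m/s toward the emitter.

7.3 m/s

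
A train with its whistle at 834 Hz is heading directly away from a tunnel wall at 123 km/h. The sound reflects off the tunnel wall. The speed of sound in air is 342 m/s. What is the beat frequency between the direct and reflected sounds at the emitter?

152 Hz

123 km/h = 34.17 m/s.
The tunnel wall receives the sound from a moving source: f₁ = f₀ · v/(v + v_e) = 834 × 342/376.17 ≈ 758.2 Hz.
On the return leg the train is a moving observer: f₂ = f₁ · (v − v_e)/v = 758.2 × 307.83/342 ≈ 682.5 Hz.
Equivalently f₂ = f₀ · (v − v_e)/(v + v_e).
Beat against the emitted tone: |f₂ − f₀| = 2v_e·f₀/(v + v_e) = 2 × 34.17 × 834/376.17 ≈ 152 Hz.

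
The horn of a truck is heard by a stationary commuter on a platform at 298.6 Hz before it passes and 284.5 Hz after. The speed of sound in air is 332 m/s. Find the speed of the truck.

8.0 m/s

f₁/f₂ = (v + v_s)/(v − v_s), so v_s = v · (f₁ − f₂)/(f₁ + f₂).
v_s = 332 × (298.6 − 284.5)/(298.6 + 284.5) = 332 × 14.1/583.1 ≈ 8.0 m/s.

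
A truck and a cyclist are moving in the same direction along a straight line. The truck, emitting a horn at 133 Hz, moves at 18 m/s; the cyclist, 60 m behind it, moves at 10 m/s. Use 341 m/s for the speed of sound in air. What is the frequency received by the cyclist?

The cyclist is behind, so the truck is moving away from it while the cyclist is moving toward the truck.
Both move, so f' = f · (v + v_o)/(v + v_s).
f' = 133 × (341 + 10)/(341 + 18) = 133 × 351/359 ≈ 130 Hz.

130 Hz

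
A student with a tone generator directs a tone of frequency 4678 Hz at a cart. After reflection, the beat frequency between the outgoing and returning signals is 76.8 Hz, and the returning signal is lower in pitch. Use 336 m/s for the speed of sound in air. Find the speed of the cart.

2.78 m/s

Double Doppler shift off a moving reflector: f₂ = f₀ · (v + u)/(v − u) (u > 0 toward emitter).
Returning signal is lower, so f₂ = f₀ − Δf = 4678 − 76.8 = 4601.2 Hz.
Rearranging, u = v · (f₂ − f₀)/(f₂ + f₀) = 336 × -76.8/9279.2 ≈ -2.78 m/s.
So the cart is moving at 2.78 m/s away from the emitter.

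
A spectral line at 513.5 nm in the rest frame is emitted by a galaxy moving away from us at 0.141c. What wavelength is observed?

Relativistic Doppler for wavelength: λ' = λ₀ · √((1 + β)/(1 − β)).
λ' = 513.5 × √(1.1410/0.8590) = 513.5 × 1.15251 ≈ 591.8 nm.

591.8 nm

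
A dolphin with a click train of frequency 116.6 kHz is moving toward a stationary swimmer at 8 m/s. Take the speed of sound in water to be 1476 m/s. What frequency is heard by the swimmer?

With the source moving toward a stationary observer, f' = f · v/(v − v_s).
f' = 116.6 × 1476/(1476 − 8) = 116.6 × 1476/1468 ≈ 117.2 kHz.

117.2 kHz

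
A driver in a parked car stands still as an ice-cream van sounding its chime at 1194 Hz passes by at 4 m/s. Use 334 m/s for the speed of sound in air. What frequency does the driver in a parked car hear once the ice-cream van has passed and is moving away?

Receding: f₂ = f · v/(v + v_s) = 1194 × 334/338 ≈ 1180 Hz.

1180 Hz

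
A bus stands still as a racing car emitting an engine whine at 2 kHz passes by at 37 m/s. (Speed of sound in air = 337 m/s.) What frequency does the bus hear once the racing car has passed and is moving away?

1.80 kHz

Receding: f₂ = f · v/(v + v_s) = 2 × 337/374 ≈ 1.80 kHz.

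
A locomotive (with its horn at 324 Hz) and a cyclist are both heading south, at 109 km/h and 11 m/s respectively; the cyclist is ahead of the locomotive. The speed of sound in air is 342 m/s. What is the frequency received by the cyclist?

109 km/h = 30.28 m/s.
The cyclist is ahead, so the locomotive is moving toward it while the cyclist is moving away from the locomotive.
Both move, so f' = f · (v − v_o)/(v − v_s).
f' = 324 × (342 − 11)/(342 − 30.28) = 324 × 331/311.72 ≈ 344 Hz.

344 Hz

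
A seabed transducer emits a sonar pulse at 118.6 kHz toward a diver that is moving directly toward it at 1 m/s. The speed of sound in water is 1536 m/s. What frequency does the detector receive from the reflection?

At the diver (a moving observer), f₁ = f₀ · (v + u)/v = 118.6 × 1537/1536 ≈ 118.7 kHz.
On reflection it acts as a source moving toward the stationary detector: f₂ = f₁ · v/(v − u) = 118.7 × 1536/1535 ≈ 118.8 kHz.
Equivalently f₂ = f₀ · (v + u)/(v − u).

118.8 kHz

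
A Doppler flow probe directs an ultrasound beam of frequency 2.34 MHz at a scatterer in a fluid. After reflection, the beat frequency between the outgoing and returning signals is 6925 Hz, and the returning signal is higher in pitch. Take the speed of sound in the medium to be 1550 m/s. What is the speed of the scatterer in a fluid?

Double Doppler shift off a moving reflector: f₂ = f₀ · (v + u)/(v − u) (u > 0 toward emitter).
Returning signal is higher, so f₂ = f₀ + Δf = 2340000 + 6925 = 2346925 Hz.
Rearranging, u = v · (f₂ − f₀)/(f₂ + f₀) = 1550 × 6925/4686925 ≈ 2.29 m/s.
So the scatterer in a fluid is moving at 2.29 m/s toward the emitter.

2.29 m/s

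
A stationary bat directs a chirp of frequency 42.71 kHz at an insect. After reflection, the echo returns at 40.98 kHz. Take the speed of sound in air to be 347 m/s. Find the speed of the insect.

7.2 m/s

Double Doppler shift off a moving reflector: f₂ = f₀ · (v + u)/(v − u) (u > 0 toward emitter).
Rearranging, u = v · (f₂ − f₀)/(f₂ + f₀) = 347 × -1.73/83.69 ≈ -7.2 m/s.
So the insect is moving at 7.2 m/s away from the emitter.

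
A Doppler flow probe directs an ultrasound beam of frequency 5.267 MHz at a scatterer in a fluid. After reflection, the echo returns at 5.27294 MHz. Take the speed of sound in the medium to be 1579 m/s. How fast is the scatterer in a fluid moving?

Double Doppler shift off a moving reflector: f₂ = f₀ · (v + u)/(v − u) (u > 0 toward emitter).
Rearranging, u = v · (f₂ − f₀)/(f₂ + f₀) = 1579 × 0.00594/10.53994 ≈ 0.89 m/s.
So the scatterer in a fluid is moving at 0.89 m/s toward the emitter.

0.89 m/s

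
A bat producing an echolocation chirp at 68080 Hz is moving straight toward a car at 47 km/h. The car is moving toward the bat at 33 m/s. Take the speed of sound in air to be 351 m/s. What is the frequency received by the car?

47 km/h = 13.06 m/s.
General Doppler shift: f' = f · (v + v_o)/(v − v_s).
f' = 68080 × (351 + 33)/(351 − 13.06) = 68080 × 384/337.94 ≈ 77358 Hz.

77358 Hz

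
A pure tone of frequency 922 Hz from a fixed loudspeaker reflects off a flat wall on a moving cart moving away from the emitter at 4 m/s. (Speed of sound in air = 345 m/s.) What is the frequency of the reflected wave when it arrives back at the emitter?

901 Hz

At the flat wall on a moving cart (a moving observer), f₁ = f₀ · (v − u)/v = 922 × 341/345 ≈ 911 Hz.
On reflection it acts as a source moving away from the stationary detector: f₂ = f₁ · v/(v + u) = 911 × 345/349 ≈ 901 Hz.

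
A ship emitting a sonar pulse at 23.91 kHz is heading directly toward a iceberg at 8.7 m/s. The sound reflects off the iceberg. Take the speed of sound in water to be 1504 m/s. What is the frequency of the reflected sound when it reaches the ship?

24.2 kHz

The iceberg receives the sound from a moving source: f₁ = f₀ · v/(v − v_e) = 23.91 × 1504/1495.3 ≈ 24.0 kHz.
On the return leg the ship is a moving observer: f₂ = f₁ · (v + v_e)/v = 24.0 × 1512.7/1504 ≈ 24.2 kHz.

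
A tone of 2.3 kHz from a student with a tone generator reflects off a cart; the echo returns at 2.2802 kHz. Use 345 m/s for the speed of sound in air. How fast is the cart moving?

1.49 m/s

Double Doppler shift off a moving reflector: f₂ = f₀ · (v + u)/(v − u) (u > 0 toward emitter).
Rearranging, u = v · (f₂ − f₀)/(f₂ + f₀) = 345 × -0.0198/4.5802 ≈ -1.49 m/s.
So the cart is moving at 1.49 m/s away from the emitter.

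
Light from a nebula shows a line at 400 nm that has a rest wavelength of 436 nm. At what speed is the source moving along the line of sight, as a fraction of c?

λ'/λ₀ = 0.9174 < 1 (blueshift), so the source is approaching.
λ'/λ₀ = √((1 − β)/(1 + β)) for an approaching source ⇒ β = (1 − r²)/(1 + r²) with r = λ'/λ₀.
β = (1 − 0.8417)/(1 + 0.8417) ≈ 0.086.

0.086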